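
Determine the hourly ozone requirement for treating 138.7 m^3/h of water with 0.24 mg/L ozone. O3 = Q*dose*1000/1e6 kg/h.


O3 demand (mg/h) = Q * dose * 1000 = 138.7 * 0.24 * 1000 = 33288 mg/h
Convert mg to kg: 33288 / 1e6 = 0.033288 kg/h

0.033288 kg/h


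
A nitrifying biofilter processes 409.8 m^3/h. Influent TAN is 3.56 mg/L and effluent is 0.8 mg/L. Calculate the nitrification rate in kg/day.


Concentration drop: TAN_in - TAN_out = 3.56 - 0.8 = 2.76 mg/L
Hourly TAN removed = Q * dTAN = 409.8 m^3/h * 2.76 mg/L = 1131.048 g/h  (m^3/h * mg/L = g/h)
Daily TAN removed = 1131.048 * 24 = 27145.152 g/day
Convert to kg/day: 27145.152 / 1000 = 27.145152 kg/day

27.145152 kg/day


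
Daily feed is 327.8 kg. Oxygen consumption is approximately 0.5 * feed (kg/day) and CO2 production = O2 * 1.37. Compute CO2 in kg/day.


O2 = 327.8 * 0.5 = 163.9
CO2 = 163.9 * 1.37 = 224.543

224.543 kg/day


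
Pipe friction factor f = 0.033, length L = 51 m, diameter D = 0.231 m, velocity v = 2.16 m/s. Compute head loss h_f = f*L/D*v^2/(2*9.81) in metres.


v^2 = 2.16^2 = 4.6656 m^2/s^2
L/D = 51/0.231 = 220.77922
h_f = f*(L/D)*v^2/(2g) = 0.033 * 220.77922 * 4.6656 / 19.62 = 1.73253 m

1.73253 m


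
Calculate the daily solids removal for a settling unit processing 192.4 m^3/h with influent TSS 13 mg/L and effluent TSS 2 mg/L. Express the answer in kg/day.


Concentration drop: TSS_in - TSS_out = 13 - 2 = 11 mg/L
Hourly solids removed = Q * dTSS = 192.4 m^3/h * 11 mg/L = 2116.4 g/h  (m^3/h * mg/L = g/h)
Daily solids removed = 2116.4 * 24 = 50793.6 g/day
Convert g to kg: 50793.6 / 1000 = 50.7936 kg/day

50.7936 kg/day


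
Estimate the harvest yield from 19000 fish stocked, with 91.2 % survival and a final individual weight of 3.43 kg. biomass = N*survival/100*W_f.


Survivors = 19000 * 91.2/100 = 17328 fish
Harvest biomass = survivors * W_f = 17328 * 3.43 = 59435.04 kg

59435.04 kg


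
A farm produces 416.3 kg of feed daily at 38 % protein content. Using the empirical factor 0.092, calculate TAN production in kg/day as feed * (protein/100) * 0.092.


Protein in feed = 416.3 * 38/100 = 158.194 kg/day
TAN = protein * 0.092 = 158.194 * 0.092 = 14.553848 kg/day

14.553848 kg/day


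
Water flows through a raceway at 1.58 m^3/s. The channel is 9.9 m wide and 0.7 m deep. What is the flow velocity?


Cross-sectional area = W * d = 9.9 * 0.7 = 6.93 m^2
Velocity = Q / A = 1.58 / 6.93 = 0.227994 m/s

0.227994 m/s


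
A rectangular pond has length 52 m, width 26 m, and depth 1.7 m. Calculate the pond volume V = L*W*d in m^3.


Base area = L * W = 52 * 26 = 1352 m^2
Volume = area * depth = 1352 * 1.7 = 2298.4 m^3

2298.4 m^3


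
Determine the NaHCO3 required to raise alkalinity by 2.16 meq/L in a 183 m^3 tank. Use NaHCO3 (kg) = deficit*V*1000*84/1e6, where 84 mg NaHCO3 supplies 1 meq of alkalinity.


Tank volume in L = 183 m^3 * 1000 = 183000 L
Total meq required = 2.16 meq/L * 183000 L = 395280 meq
NaHCO3 mass = 395280 meq * 84 mg/meq / 1e6 = 33.2035 kg

33.2035 kg


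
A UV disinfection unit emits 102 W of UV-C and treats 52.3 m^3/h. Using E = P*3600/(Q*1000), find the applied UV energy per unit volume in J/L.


Energy delivered per hour = 102 W * 3600 s = 367200 J/h
Volume treated per hour = 52.3 m^3/h * 1000 = 52300 L/h
dose = 367200 / 52300 = 7.02103 J/L

7.02103 J/L


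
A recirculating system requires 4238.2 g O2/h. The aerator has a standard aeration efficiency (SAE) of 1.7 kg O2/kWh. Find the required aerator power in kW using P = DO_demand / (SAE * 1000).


SAE in g O2/kWh = 1.7 * 1000 = 1700 g/kWh
P = DO_demand / SAE_g = 4238.2 / 1700 = 2.49306 kW

2.49306 kW


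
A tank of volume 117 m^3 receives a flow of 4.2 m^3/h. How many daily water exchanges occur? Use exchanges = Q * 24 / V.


Daily flow volume = 4.2 m^3/h * 24 h = 100.8 m^3/day
Exchanges = daily flow / tank volume = 100.8 / 117 = 0.861538 exchanges/day

0.861538 exchanges/day


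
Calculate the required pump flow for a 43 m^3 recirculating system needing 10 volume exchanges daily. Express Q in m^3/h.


Daily recirculation volume = 43 m^3 * 10 = 430 m^3/day
Flow rate Q = daily volume / 24 h = 430 / 24 = 17.9167 m^3/h

17.9167 m^3/h


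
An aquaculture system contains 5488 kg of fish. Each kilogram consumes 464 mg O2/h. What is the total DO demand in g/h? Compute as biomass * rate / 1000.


Total O2 consumption (mg/h) = 5488 kg * 464 mg/(kg*h) = 2546432 mg/h
Convert to g/h: 2546432 / 1000 = 2546.432 g/h

2546.432 g/h


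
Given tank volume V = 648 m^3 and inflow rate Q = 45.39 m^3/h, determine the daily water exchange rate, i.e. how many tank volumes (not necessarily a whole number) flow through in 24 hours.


Daily flow volume = 45.39 m^3/h * 24 h = 1089.36 m^3/day
Exchanges = daily flow / tank volume = 1089.36 / 648 = 1.68111 exchanges/day

1.68111 exchanges/day


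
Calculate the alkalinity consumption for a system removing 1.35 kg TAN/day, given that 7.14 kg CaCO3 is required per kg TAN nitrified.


Alkalinity factor: 7.14 kg CaCO3 consumed per kg TAN nitrified
alk = 1.35 kg TAN * 7.14 = 9.639 kg CaCO3/day

9.639 kg CaCO3/day


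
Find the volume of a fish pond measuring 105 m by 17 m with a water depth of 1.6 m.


Base area = L * W = 105 * 17 = 1785 m^2
Volume = area * depth = 1785 * 1.6 = 2856 m^3

2856 m^3


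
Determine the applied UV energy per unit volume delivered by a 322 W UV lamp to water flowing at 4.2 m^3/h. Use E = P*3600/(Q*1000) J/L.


Energy delivered per hour = 322 W * 3600 s = 1159200 J/h
Volume treated per hour = 4.2 m^3/h * 1000 = 4200 L/h
dose = 1159200 / 4200 = 276 J/L

276 J/L


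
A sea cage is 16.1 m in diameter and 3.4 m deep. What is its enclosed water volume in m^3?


r = d/2 = 16.1/2 = 8.05 m
Base area = pi*r^2 = pi*8.05^2 = 203.58306 m^2
Volume = 203.58306 * 3.4 = 692.182 m^3

692.182 m^3


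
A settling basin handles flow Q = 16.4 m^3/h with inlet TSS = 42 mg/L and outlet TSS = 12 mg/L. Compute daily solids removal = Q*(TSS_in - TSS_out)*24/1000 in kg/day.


Concentration drop: TSS_in - TSS_out = 42 - 12 = 30 mg/L
Hourly solids removed = Q * dTSS = 16.4 m^3/h * 30 mg/L = 492 g/h  (m^3/h * mg/L = g/h)
Daily solids removed = 492 * 24 = 11808 g/day
Convert g to kg: 11808 / 1000 = 11.808 kg/day

11.808 kg/day


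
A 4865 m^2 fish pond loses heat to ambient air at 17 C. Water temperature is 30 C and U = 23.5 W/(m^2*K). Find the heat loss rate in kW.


Temperature difference dT = 30 - 17 = 13 K
Heat loss (W) = U * A * dT = 23.5 * 4865 * 13 = 1486257.5 W
Convert to kW: 1486257.5 / 1000 = 1486.2575 kW

1486.2575 kW


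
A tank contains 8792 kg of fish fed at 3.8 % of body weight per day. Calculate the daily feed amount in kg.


Feeding rate fraction = 3.8% / 100 = 0.038
Daily feed = 8792 kg * 0.038 = 334.096 kg/day

334.096 kg/day


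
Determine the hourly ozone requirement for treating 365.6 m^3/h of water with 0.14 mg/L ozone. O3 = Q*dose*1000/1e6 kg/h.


O3 demand (mg/h) = Q * dose * 1000 = 365.6 * 0.14 * 1000 = 51184 mg/h
Convert mg to kg: 51184 / 1e6 = 0.051184 kg/h

0.051184 kg/h


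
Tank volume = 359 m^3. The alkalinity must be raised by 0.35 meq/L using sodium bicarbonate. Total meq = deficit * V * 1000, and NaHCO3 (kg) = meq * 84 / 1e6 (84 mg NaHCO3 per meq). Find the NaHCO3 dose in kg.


Tank volume in L = 359 m^3 * 1000 = 359000 L
Total meq required = 0.35 meq/L * 359000 L = 125650 meq
NaHCO3 mass = 125650 meq * 84 mg/meq / 1e6 = 10.5546 kg

10.5546 kg


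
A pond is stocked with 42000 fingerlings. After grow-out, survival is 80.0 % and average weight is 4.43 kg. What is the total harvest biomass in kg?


Survivors = 42000 * 80.0/100 = 33600 fish
Harvest biomass = survivors * W_f = 33600 * 4.43 = 148848 kg

148848 kg


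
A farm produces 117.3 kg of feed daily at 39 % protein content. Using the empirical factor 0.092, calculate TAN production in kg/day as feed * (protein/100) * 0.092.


Protein in feed = 117.3 * 39/100 = 45.747 kg/day
TAN = protein * 0.092 = 45.747 * 0.092 = 4.208724 kg/day

4.208724 kg/day


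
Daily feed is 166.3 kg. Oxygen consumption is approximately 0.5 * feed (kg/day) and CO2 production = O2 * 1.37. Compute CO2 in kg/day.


O2 = 166.3 * 0.5 = 83.15
CO2 = 83.15 * 1.37 = 113.9155

113.9155 kg/day


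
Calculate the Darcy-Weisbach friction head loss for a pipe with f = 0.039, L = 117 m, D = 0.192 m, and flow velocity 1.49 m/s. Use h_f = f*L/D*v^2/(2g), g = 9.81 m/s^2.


v^2 = 1.49^2 = 2.2201 m^2/s^2
L/D = 117/0.192 = 609.375
h_f = f*(L/D)*v^2/(2g) = 0.039 * 609.375 * 2.2201 / 19.62 = 2.6892 m

2.6892 m


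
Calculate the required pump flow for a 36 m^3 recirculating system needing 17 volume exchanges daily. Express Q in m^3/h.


Daily recirculation volume = 36 m^3 * 17 = 612 m^3/day
Flow rate Q = daily volume / 24 h = 612 / 24 = 25.5 m^3/h

25.5 m^3/h


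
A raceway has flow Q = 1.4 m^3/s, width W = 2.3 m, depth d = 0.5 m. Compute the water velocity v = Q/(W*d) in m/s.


Cross-sectional area = W * d = 2.3 * 0.5 = 1.15 m^2
Velocity = Q / A = 1.4 / 1.15 = 1.21739 m/s

1.21739 m/s


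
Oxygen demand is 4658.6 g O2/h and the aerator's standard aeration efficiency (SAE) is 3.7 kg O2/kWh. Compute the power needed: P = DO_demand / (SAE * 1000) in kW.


SAE in g O2/kWh = 3.7 * 1000 = 3700 g/kWh
P = DO_demand / SAE_g = 4658.6 / 3700 = 1.25908 kW

1.25908 kW


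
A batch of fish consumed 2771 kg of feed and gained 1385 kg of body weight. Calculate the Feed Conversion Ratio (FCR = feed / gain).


FCR = feed consumed / weight gained
FCR = 2771 kg / 1385 kg = 2.00072

2.00072


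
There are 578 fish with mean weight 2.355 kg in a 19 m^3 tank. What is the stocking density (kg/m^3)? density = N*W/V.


Total biomass = 578 fish * 2.355 kg = 1361.19 kg
Density = total biomass / volume = 1361.19 / 19 = 71.6416 kg/m^3

71.6416 kg/m^3


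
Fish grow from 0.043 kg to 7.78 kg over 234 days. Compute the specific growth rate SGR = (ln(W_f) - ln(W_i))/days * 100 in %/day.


ln(W_f) = ln(7.78) = 2.0515563
ln(W_i) = ln(0.043) = -3.1465552
ln(W_f) - ln(W_i) = 2.0515563 - -3.1465552 = 5.1981115
SGR = 5.1981115 / 234 * 100 = 2.22142 %/day

2.22142 %/day


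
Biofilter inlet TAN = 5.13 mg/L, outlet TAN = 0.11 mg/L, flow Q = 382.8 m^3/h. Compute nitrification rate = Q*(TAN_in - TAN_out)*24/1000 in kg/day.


Concentration drop: TAN_in - TAN_out = 5.13 - 0.11 = 5.02 mg/L
Hourly TAN removed = Q * dTAN = 382.8 m^3/h * 5.02 mg/L = 1921.656 g/h  (m^3/h * mg/L = g/h)
Daily TAN removed = 1921.656 * 24 = 46119.744 g/day
Convert to kg/day: 46119.744 / 1000 = 46.119744 kg/day

46.119744 kg/day


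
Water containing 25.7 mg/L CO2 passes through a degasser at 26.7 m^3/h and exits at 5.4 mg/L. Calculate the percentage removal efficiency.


CO2_out / CO2_in = 5.4 / 25.7 = 0.21011673
Fraction remaining = 0.21011673
efficiency = (1 - 0.21011673) * 100 = 78.9883 %

78.9883 %


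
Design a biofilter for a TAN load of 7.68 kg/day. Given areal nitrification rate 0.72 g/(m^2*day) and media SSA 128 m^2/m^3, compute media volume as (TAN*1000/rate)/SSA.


A = 7.68*1000 / 0.72 = 10666.667 m^2
V = 10666.667 / 128 = 83.3333

83.3333 m^3


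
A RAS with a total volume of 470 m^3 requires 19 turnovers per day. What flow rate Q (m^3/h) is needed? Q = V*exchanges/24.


Daily recirculation volume = 470 m^3 * 19 = 8930 m^3/day
Flow rate Q = daily volume / 24 h = 8930 / 24 = 372.083 m^3/h

372.083 m^3/h


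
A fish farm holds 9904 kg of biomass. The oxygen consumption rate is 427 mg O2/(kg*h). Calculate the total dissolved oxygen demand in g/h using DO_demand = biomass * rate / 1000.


Total O2 consumption (mg/h) = 9904 kg * 427 mg/(kg*h) = 4229008 mg/h
Convert to g/h: 4229008 / 1000 = 4229.008 g/h

4229.008 g/h


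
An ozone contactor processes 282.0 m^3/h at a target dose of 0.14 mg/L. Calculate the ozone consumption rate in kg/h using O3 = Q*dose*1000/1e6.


O3 demand (mg/h) = Q * dose * 1000 = 282.0 * 0.14 * 1000 = 39480 mg/h
Convert mg to kg: 39480 / 1e6 = 0.03948 kg/h

0.03948 kg/h


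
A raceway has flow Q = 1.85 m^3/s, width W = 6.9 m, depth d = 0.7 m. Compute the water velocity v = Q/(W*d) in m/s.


Cross-sectional area = W * d = 6.9 * 0.7 = 4.83 m^2
Velocity = Q / A = 1.85 / 4.83 = 0.383023 m/s

0.383023 m/s


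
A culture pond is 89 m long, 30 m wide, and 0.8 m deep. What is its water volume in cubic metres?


Base area = L * W = 89 * 30 = 2670 m^2
Volume = area * depth = 2670 * 0.8 = 2136 m^3

2136 m^3


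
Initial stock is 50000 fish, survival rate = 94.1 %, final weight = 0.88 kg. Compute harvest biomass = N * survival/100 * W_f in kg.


Survivors = 50000 * 94.1/100 = 47050 fish
Harvest biomass = survivors * W_f = 47050 * 0.88 = 41404 kg

41404 kg


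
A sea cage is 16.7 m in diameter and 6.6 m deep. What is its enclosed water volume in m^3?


r = d/2 = 16.7/2 = 8.35 m
Base area = pi*r^2 = pi*8.35^2 = 219.03969 m^2
Volume = 219.03969 * 6.6 = 1445.66 m^3

1445.66 m^3


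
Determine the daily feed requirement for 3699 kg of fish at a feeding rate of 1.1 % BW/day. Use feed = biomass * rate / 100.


Feeding rate fraction = 1.1% / 100 = 0.011
Daily feed = 3699 kg * 0.011 = 40.689 kg/day

40.689 kg/day


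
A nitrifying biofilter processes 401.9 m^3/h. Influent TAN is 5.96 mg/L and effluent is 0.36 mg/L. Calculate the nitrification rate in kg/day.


Concentration drop: TAN_in - TAN_out = 5.96 - 0.36 = 5.6 mg/L
Hourly TAN removed = Q * dTAN = 401.9 m^3/h * 5.6 mg/L = 2250.64 g/h  (m^3/h * mg/L = g/h)
Daily TAN removed = 2250.64 * 24 = 54015.36 g/day
Convert to kg/day: 54015.36 / 1000 = 54.01536 kg/day

54.01536 kg/day


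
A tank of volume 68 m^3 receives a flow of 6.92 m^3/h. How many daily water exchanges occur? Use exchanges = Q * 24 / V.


Daily flow volume = 6.92 m^3/h * 24 h = 166.08 m^3/day
Exchanges = daily flow / tank volume = 166.08 / 68 = 2.44235 exchanges/day

2.44235 exchanges/day


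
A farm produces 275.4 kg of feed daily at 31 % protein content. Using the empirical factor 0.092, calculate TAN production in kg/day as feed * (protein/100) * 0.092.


Protein in feed = 275.4 * 31/100 = 85.374 kg/day
TAN = protein * 0.092 = 85.374 * 0.092 = 7.854408 kg/day

7.854408 kg/day


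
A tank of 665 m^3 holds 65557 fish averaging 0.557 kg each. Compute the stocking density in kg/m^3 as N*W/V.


Total biomass = 65557 fish * 0.557 kg = 36515.249 kg
Density = total biomass / volume = 36515.249 / 665 = 54.9101 kg/m^3

54.9101 kg/m^3


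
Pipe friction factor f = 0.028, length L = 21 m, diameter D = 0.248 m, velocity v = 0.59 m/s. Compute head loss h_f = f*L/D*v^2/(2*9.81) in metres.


v^2 = 0.59^2 = 0.3481 m^2/s^2
L/D = 21/0.248 = 84.677419
h_f = f*(L/D)*v^2/(2g) = 0.028 * 84.677419 * 0.3481 / 19.62 = 0.0420659 m

0.0420659 m


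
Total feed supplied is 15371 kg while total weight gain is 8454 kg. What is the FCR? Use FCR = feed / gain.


FCR = feed consumed / weight gained
FCR = 15371 kg / 8454 kg = 1.81819

1.81819


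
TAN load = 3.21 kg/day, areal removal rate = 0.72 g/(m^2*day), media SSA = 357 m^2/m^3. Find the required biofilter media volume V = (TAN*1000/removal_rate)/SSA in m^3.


A = 3.21*1000 / 0.72 = 4458.3333 m^2
V = 4458.3333 / 357 = 12.4883

12.4883 m^3


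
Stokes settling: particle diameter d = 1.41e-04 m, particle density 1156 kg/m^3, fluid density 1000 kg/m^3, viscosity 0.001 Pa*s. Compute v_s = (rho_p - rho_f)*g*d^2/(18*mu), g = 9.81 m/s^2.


Density difference: rho_p - rho_f = 1156 - 1000 = 156 kg/m^3
d^2 = (1.41e-04)^2 = 1.9881e-08 m^2
Numerator = (rho_p - rho_f) * g * d^2 = 156 * 9.81 * 1.9881e-08 = 3.0425087e-05
Denominator = 18 * mu = 18 * 0.001 = 0.018
v_s = 3.0425087e-05 / 0.018 = 0.00169028 m/s
Check: Re = rho_f * v_s * d / mu = 1000 * 0.00169028 * 1.41e-04 / 0.001 = 0.238 < 1, so Stokes' law applies.

0.00169028 m/s


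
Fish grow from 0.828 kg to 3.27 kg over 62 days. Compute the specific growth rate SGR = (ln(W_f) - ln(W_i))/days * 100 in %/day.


ln(W_f) = ln(3.27) = 1.18479
ln(W_i) = ln(0.828) = -0.18874212
ln(W_f) - ln(W_i) = 1.18479 - -0.18874212 = 1.3735321
SGR = 1.3735321 / 62 * 100 = 2.21537 %/day

2.21537 %/day


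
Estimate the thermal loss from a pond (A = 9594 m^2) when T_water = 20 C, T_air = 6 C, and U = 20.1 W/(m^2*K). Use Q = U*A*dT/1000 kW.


Temperature difference dT = 20 - 6 = 14 K
Heat loss (W) = U * A * dT = 20.1 * 9594 * 14 = 2699751.6 W
Convert to kW: 2699751.6 / 1000 = 2699.7516 kW

2699.7516 kW


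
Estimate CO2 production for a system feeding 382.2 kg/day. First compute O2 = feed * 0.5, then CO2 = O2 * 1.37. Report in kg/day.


O2 = 382.2 * 0.5 = 191.1
CO2 = 191.1 * 1.37 = 261.807

261.807 kg/day


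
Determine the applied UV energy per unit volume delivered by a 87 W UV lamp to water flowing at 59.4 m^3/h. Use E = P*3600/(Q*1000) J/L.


Energy delivered per hour = 87 W * 3600 s = 313200 J/h
Volume treated per hour = 59.4 m^3/h * 1000 = 59400 L/h
dose = 313200 / 59400 = 5.27273 J/L

5.27273 J/L


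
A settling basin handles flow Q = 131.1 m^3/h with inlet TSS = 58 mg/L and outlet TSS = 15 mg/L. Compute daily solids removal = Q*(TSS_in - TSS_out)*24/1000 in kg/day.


Concentration drop: TSS_in - TSS_out = 58 - 15 = 43 mg/L
Hourly solids removed = Q * dTSS = 131.1 m^3/h * 43 mg/L = 5637.3 g/h  (m^3/h * mg/L = g/h)
Daily solids removed = 5637.3 * 24 = 135295.2 g/day
Convert g to kg: 135295.2 / 1000 = 135.2952 kg/day

135.2952 kg/day


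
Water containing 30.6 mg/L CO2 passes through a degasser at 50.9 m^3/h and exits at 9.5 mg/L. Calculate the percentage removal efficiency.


CO2_out / CO2_in = 9.5 / 30.6 = 0.31045752
Fraction remaining = 0.31045752
efficiency = (1 - 0.31045752) * 100 = 68.9542 %

68.9542 %


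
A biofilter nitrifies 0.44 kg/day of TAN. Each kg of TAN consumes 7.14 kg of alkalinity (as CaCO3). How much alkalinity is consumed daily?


Alkalinity factor: 7.14 kg CaCO3 consumed per kg TAN nitrified
alk = 0.44 kg TAN * 7.14 = 3.1416 kg CaCO3/day

3.1416 kg CaCO3/day


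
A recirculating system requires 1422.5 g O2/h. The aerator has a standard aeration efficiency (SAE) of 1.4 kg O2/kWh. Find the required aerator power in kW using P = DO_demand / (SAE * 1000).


SAE in g O2/kWh = 1.4 * 1000 = 1400 g/kWh
P = DO_demand / SAE_g = 1422.5 / 1400 = 1.01607 kW

1.01607 kW


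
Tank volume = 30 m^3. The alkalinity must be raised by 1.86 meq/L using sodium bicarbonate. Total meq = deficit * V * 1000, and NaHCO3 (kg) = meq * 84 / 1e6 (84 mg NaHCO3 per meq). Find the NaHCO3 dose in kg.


Tank volume in L = 30 m^3 * 1000 = 30000 L
Total meq required = 1.86 meq/L * 30000 L = 55800 meq
NaHCO3 mass = 55800 meq * 84 mg/meq / 1e6 = 4.6872 kg

4.6872 kg


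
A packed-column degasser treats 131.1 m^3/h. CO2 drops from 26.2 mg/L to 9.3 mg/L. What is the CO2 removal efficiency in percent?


CO2_out / CO2_in = 9.3 / 26.2 = 0.35496183
Fraction remaining = 0.35496183
efficiency = (1 - 0.35496183) * 100 = 64.5038 %

64.5038 %


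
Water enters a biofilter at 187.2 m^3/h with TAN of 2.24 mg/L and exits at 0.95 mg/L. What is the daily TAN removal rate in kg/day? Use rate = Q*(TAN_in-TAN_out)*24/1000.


Concentration drop: TAN_in - TAN_out = 2.24 - 0.95 = 1.29 mg/L
Hourly TAN removed = Q * dTAN = 187.2 m^3/h * 1.29 mg/L = 241.488 g/h  (m^3/h * mg/L = g/h)
Daily TAN removed = 241.488 * 24 = 5795.712 g/day
Convert to kg/day: 5795.712 / 1000 = 5.795712 kg/day

5.795712 kg/day


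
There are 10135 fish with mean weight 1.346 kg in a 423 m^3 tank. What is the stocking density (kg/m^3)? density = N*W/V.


Total biomass = 10135 fish * 1.346 kg = 13641.71 kg
Density = total biomass / volume = 13641.71 / 423 = 32.2499 kg/m^3

32.2499 kg/m^3


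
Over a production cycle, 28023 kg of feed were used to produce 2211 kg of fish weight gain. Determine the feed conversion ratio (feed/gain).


FCR = feed consumed / weight gained
FCR = 28023 kg / 2211 kg = 12.6744

12.6744


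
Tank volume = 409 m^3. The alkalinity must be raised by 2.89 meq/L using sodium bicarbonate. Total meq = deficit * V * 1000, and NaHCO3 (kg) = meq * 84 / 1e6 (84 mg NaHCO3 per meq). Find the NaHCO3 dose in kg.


Tank volume in L = 409 m^3 * 1000 = 409000 L
Total meq required = 2.89 meq/L * 409000 L = 1182010 meq
NaHCO3 mass = 1182010 meq * 84 mg/meq / 1e6 = 99.2888 kg

99.2888 kg


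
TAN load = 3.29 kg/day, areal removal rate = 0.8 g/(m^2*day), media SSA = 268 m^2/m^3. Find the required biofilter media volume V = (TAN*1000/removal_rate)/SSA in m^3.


A = 3.29*1000 / 0.8 = 4112.5 m^2
V = 4112.5 / 268 = 15.3451

15.3451 m^3


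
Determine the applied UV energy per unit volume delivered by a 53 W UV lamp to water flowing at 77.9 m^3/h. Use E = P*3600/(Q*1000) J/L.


Energy delivered per hour = 53 W * 3600 s = 190800 J/h
Volume treated per hour = 77.9 m^3/h * 1000 = 77900 L/h
dose = 190800 / 77900 = 2.44929 J/L

2.44929 J/L


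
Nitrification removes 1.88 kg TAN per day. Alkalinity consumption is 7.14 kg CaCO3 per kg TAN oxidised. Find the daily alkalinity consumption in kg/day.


Alkalinity factor: 7.14 kg CaCO3 consumed per kg TAN nitrified
alk = 1.88 kg TAN * 7.14 = 13.4232 kg CaCO3/day

13.4232 kg CaCO3/day


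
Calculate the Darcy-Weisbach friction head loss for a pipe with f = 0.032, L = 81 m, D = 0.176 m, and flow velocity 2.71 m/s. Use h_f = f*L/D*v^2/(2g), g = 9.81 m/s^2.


v^2 = 2.71^2 = 7.3441 m^2/s^2
L/D = 81/0.176 = 460.22727
h_f = f*(L/D)*v^2/(2g) = 0.032 * 460.22727 * 7.3441 / 19.62 = 5.51267 m

5.51267 m


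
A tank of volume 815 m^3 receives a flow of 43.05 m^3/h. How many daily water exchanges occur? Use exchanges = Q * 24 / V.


Daily flow volume = 43.05 m^3/h * 24 h = 1033.2 m^3/day
Exchanges = daily flow / tank volume = 1033.2 / 815 = 1.26773 exchanges/day

1.26773 exchanges/day


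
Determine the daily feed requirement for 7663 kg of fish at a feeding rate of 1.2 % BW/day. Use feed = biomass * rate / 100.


Feeding rate fraction = 1.2% / 100 = 0.012
Daily feed = 7663 kg * 0.012 = 91.956 kg/day

91.956 kg/day


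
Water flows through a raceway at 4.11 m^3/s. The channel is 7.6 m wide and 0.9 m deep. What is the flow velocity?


Cross-sectional area = W * d = 7.6 * 0.9 = 6.84 m^2
Velocity = Q / A = 4.11 / 6.84 = 0.600877 m/s

0.600877 m/s


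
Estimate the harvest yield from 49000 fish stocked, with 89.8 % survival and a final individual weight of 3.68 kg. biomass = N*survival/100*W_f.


Survivors = 49000 * 89.8/100 = 44002 fish
Harvest biomass = survivors * W_f = 44002 * 3.68 = 161927.36 kg

161927.36 kg


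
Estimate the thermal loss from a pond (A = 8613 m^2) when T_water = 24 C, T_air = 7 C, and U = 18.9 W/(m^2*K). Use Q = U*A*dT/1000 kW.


Temperature difference dT = 24 - 7 = 17 K
Heat loss (W) = U * A * dT = 18.9 * 8613 * 17 = 2767356.9 W
Convert to kW: 2767356.9 / 1000 = 2767.3569 kW

2767.3569 kW


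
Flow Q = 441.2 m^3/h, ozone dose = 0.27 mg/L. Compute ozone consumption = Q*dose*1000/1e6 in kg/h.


O3 demand (mg/h) = Q * dose * 1000 = 441.2 * 0.27 * 1000 = 119124 mg/h
Convert mg to kg: 119124 / 1e6 = 0.119124 kg/h

0.119124 kg/h


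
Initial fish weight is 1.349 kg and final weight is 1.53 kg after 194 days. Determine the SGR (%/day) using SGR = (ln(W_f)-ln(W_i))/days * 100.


ln(W_f) = ln(1.53) = 0.42526774
ln(W_i) = ln(1.349) = 0.29936358
ln(W_f) - ln(W_i) = 0.42526774 - 0.29936358 = 0.12590416
SGR = 0.12590416 / 194 * 100 = 0.0648991 %/day

0.0648991 %/day


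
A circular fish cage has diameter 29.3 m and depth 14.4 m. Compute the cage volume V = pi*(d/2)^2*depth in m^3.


r = d/2 = 29.3/2 = 14.65 m
Base area = pi*r^2 = pi*14.65^2 = 674.25647 m^2
Volume = 674.25647 * 14.4 = 9709.29 m^3

9709.29 m^3


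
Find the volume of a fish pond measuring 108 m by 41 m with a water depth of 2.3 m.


Base area = L * W = 108 * 41 = 4428 m^2
Volume = area * depth = 4428 * 2.3 = 10184.4 m^3

10184.4 m^3


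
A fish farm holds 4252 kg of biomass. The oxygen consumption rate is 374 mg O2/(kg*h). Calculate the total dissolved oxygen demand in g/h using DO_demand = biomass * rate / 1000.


Total O2 consumption (mg/h) = 4252 kg * 374 mg/(kg*h) = 1590248 mg/h
Convert to g/h: 1590248 / 1000 = 1590.248 g/h

1590.248 g/h


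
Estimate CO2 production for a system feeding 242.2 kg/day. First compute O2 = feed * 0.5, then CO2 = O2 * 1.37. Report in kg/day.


O2 = 242.2 * 0.5 = 121.1
CO2 = 121.1 * 1.37 = 165.907

165.907 kg/day


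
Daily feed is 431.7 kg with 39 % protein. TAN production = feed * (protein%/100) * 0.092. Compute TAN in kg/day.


Protein in feed = 431.7 * 39/100 = 168.363 kg/day
TAN = protein * 0.092 = 168.363 * 0.092 = 15.489396 kg/day

15.489396 kg/day


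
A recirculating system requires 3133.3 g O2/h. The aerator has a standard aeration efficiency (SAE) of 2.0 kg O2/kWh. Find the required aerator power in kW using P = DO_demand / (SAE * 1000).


SAE in g O2/kWh = 2.0 * 1000 = 2000 g/kWh
P = DO_demand / SAE_g = 3133.3 / 2000 = 1.56665 kW

1.56665 kW


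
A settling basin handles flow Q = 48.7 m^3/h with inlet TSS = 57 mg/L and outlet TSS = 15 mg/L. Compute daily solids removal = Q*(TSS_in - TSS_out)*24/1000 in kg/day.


Concentration drop: TSS_in - TSS_out = 57 - 15 = 42 mg/L
Hourly solids removed = Q * dTSS = 48.7 m^3/h * 42 mg/L = 2045.4 g/h  (m^3/h * mg/L = g/h)
Daily solids removed = 2045.4 * 24 = 49089.6 g/day
Convert g to kg: 49089.6 / 1000 = 49.0896 kg/day

49.0896 kg/day


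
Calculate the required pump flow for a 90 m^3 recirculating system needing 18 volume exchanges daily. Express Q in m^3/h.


Daily recirculation volume = 90 m^3 * 18 = 1620 m^3/day
Flow rate Q = daily volume / 24 h = 1620 / 24 = 67.5 m^3/h

67.5 m^3/h


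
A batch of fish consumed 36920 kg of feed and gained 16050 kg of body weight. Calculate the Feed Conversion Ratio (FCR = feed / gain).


FCR = feed consumed / weight gained
FCR = 36920 kg / 16050 kg = 2.30031

2.30031


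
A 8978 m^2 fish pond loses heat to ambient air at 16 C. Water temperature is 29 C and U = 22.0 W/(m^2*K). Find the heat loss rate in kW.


Temperature difference dT = 29 - 16 = 13 K
Heat loss (W) = U * A * dT = 22.0 * 8978 * 13 = 2567708 W
Convert to kW: 2567708 / 1000 = 2567.708 kW

2567.708 kW


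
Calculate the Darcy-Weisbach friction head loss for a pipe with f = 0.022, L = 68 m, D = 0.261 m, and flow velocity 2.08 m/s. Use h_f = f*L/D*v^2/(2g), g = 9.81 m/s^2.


v^2 = 2.08^2 = 4.3264 m^2/s^2
L/D = 68/0.261 = 260.5364
h_f = f*(L/D)*v^2/(2g) = 0.022 * 260.5364 * 4.3264 / 19.62 = 1.26392 m

1.26392 m


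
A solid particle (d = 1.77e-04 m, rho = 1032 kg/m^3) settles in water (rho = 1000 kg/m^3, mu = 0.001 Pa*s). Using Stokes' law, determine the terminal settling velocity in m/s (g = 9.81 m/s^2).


Density difference: rho_p - rho_f = 1032 - 1000 = 32 kg/m^3
d^2 = (1.77e-04)^2 = 3.1329e-08 m^2
Numerator = (rho_p - rho_f) * g * d^2 = 32 * 9.81 * 3.1329e-08 = 9.8347997e-06
Denominator = 18 * mu = 18 * 0.001 = 0.018
v_s = 9.8347997e-06 / 0.018 = 5.46378e-04 m/s
Check: Re = rho_f * v_s * d / mu = 1000 * 5.46378e-04 * 1.77e-04 / 0.001 = 0.0967 < 1, so Stokes' law applies.

5.46378e-04 m/s


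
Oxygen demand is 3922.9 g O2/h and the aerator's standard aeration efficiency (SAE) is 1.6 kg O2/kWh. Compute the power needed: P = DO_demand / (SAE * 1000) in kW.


SAE in g O2/kWh = 1.6 * 1000 = 1600 g/kWh
P = DO_demand / SAE_g = 3922.9 / 1600 = 2.45181 kW

2.45181 kW


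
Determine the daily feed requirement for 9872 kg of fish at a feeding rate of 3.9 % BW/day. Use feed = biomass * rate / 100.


Feeding rate fraction = 3.9% / 100 = 0.039
Daily feed = 9872 kg * 0.039 = 385.008 kg/day

385.008 kg/day


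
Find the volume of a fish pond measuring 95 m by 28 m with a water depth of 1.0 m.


Base area = L * W = 95 * 28 = 2660 m^2
Volume = area * depth = 2660 * 1.0 = 2660 m^3

2660 m^3


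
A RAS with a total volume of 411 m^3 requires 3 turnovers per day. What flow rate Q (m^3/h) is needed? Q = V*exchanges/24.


Daily recirculation volume = 411 m^3 * 3 = 1233 m^3/day
Flow rate Q = daily volume / 24 h = 1233 / 24 = 51.375 m^3/h

51.375 m^3/h


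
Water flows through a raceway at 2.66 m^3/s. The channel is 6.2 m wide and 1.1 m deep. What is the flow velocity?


Cross-sectional area = W * d = 6.2 * 1.1 = 6.82 m^2
Velocity = Q / A = 2.66 / 6.82 = 0.390029 m/s

0.390029 m/s


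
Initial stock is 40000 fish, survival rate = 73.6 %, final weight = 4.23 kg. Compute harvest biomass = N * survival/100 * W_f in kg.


Survivors = 40000 * 73.6/100 = 29440 fish
Harvest biomass = survivors * W_f = 29440 * 4.23 = 124531.2 kg

124531.2 kg


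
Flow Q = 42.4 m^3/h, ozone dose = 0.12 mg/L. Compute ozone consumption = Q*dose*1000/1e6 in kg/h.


O3 demand (mg/h) = Q * dose * 1000 = 42.4 * 0.12 * 1000 = 5088 mg/h
Convert mg to kg: 5088 / 1e6 = 0.005088 kg/h

0.005088 kg/h


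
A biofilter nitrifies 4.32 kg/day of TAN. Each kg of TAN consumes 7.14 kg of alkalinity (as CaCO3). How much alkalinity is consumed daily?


Alkalinity factor: 7.14 kg CaCO3 consumed per kg TAN nitrified
alk = 4.32 kg TAN * 7.14 = 30.8448 kg CaCO3/day

30.8448 kg CaCO3/day


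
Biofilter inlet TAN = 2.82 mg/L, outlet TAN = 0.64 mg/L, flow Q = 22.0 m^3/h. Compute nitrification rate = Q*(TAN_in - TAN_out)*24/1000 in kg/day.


Concentration drop: TAN_in - TAN_out = 2.82 - 0.64 = 2.18 mg/L
Hourly TAN removed = Q * dTAN = 22.0 m^3/h * 2.18 mg/L = 47.96 g/h  (m^3/h * mg/L = g/h)
Daily TAN removed = 47.96 * 24 = 1151.04 g/day
Convert to kg/day: 1151.04 / 1000 = 1.15104 kg/day

1.15104 kg/day


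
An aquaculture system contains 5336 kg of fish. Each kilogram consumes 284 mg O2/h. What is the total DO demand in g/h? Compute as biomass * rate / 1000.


Total O2 consumption (mg/h) = 5336 kg * 284 mg/(kg*h) = 1515424 mg/h
Convert to g/h: 1515424 / 1000 = 1515.424 g/h

1515.424 g/h


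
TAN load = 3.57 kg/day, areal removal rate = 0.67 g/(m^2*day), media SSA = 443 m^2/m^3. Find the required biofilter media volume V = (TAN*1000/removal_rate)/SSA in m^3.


A = 3.57*1000 / 0.67 = 5328.3582 m^2
V = 5328.3582 / 443 = 12.0279

12.0279 m^3


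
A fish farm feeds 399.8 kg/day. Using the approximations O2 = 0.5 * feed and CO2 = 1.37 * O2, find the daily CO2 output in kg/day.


O2 = 399.8 * 0.5 = 199.9
CO2 = 199.9 * 1.37 = 273.863

273.863 kg/day


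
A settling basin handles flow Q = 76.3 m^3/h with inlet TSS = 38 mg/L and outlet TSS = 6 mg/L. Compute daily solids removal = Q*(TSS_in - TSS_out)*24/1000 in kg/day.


Concentration drop: TSS_in - TSS_out = 38 - 6 = 32 mg/L
Hourly solids removed = Q * dTSS = 76.3 m^3/h * 32 mg/L = 2441.6 g/h  (m^3/h * mg/L = g/h)
Daily solids removed = 2441.6 * 24 = 58598.4 g/day
Convert g to kg: 58598.4 / 1000 = 58.5984 kg/day

58.5984 kg/day


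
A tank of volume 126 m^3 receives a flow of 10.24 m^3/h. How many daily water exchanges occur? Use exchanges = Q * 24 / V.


Daily flow volume = 10.24 m^3/h * 24 h = 245.76 m^3/day
Exchanges = daily flow / tank volume = 245.76 / 126 = 1.95048 exchanges/day

1.95048 exchanges/day


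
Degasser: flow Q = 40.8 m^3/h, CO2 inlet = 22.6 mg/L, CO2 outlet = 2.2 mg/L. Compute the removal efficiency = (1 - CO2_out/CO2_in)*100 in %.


CO2_out / CO2_in = 2.2 / 22.6 = 0.097345133
Fraction remaining = 0.097345133
efficiency = (1 - 0.097345133) * 100 = 90.2655 %

90.2655 %


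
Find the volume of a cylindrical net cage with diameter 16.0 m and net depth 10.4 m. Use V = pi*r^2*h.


r = d/2 = 16.0/2 = 8 m
Base area = pi*r^2 = pi*8^2 = 201.06193 m^2
Volume = 201.06193 * 10.4 = 2091.04 m^3

2091.04 m^3


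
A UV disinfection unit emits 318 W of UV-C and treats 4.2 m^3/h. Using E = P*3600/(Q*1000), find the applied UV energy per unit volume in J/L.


Energy delivered per hour = 318 W * 3600 s = 1144800 J/h
Volume treated per hour = 4.2 m^3/h * 1000 = 4200 L/h
dose = 1144800 / 4200 = 272.571 J/L

272.571 J/L


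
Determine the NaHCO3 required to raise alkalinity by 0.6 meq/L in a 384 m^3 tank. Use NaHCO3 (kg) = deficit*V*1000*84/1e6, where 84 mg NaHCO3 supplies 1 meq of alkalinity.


Tank volume in L = 384 m^3 * 1000 = 384000 L
Total meq required = 0.6 meq/L * 384000 L = 230400 meq
NaHCO3 mass = 230400 meq * 84 mg/meq / 1e6 = 19.3536 kg

19.3536 kg


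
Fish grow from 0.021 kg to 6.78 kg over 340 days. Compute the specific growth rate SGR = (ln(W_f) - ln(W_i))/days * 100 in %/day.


ln(W_f) = ln(6.78) = 1.9139771
ln(W_i) = ln(0.021) = -3.8632328
ln(W_f) - ln(W_i) = 1.9139771 - -3.8632328 = 5.7772099
SGR = 5.7772099 / 340 * 100 = 1.69918 %/day

1.69918 %/day


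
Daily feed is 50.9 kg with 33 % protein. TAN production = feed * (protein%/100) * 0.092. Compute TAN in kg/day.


Protein in feed = 50.9 * 33/100 = 16.797 kg/day
TAN = protein * 0.092 = 16.797 * 0.092 = 1.545324 kg/day

1.545324 kg/day


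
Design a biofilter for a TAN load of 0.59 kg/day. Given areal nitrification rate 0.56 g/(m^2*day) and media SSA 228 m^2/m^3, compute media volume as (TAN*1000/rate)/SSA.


A = 0.59*1000 / 0.56 = 1053.5714 m^2
V = 1053.5714 / 228 = 4.62093

4.62093 m^3


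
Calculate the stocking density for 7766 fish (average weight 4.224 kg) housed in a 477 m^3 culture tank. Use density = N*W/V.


Total biomass = 7766 fish * 4.224 kg = 32803.584 kg
Density = total biomass / volume = 32803.584 / 477 = 68.7706 kg/m^3

68.7706 kg/m^3


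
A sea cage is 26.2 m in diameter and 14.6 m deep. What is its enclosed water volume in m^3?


r = d/2 = 26.2/2 = 13.1 m
Base area = pi*r^2 = pi*13.1^2 = 539.12872 m^2
Volume = 539.12872 * 14.6 = 7871.28 m^3

7871.28 m^3


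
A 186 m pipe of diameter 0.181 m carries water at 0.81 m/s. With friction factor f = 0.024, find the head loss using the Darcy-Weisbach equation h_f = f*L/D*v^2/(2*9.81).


v^2 = 0.81^2 = 0.6561 m^2/s^2
L/D = 186/0.181 = 1027.6243
h_f = f*(L/D)*v^2/(2g) = 0.024 * 1027.6243 * 0.6561 / 19.62 = 0.824739 m

0.824739 m


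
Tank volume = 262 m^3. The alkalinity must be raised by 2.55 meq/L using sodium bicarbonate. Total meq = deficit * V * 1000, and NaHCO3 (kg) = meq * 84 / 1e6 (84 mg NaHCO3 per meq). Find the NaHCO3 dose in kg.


Tank volume in L = 262 m^3 * 1000 = 262000 L
Total meq required = 2.55 meq/L * 262000 L = 668100 meq
NaHCO3 mass = 668100 meq * 84 mg/meq / 1e6 = 56.1204 kg

56.1204 kg


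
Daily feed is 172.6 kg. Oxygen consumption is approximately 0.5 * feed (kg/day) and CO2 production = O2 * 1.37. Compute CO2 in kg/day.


O2 = 172.6 * 0.5 = 86.3
CO2 = 86.3 * 1.37 = 118.231

118.231 kg/day


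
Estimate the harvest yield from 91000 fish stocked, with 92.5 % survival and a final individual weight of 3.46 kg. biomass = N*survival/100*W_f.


Survivors = 91000 * 92.5/100 = 84175 fish
Harvest biomass = survivors * W_f = 84175 * 3.46 = 291245.5 kg

291245.5 kg


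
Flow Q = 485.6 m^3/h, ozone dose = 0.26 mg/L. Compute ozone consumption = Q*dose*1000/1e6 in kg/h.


O3 demand (mg/h) = Q * dose * 1000 = 485.6 * 0.26 * 1000 = 126256 mg/h
Convert mg to kg: 126256 / 1e6 = 0.126256 kg/h

0.126256 kg/h


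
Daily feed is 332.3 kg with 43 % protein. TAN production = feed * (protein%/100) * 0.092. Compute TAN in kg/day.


Protein in feed = 332.3 * 43/100 = 142.889 kg/day
TAN = protein * 0.092 = 142.889 * 0.092 = 13.145788 kg/day

13.145788 kg/day


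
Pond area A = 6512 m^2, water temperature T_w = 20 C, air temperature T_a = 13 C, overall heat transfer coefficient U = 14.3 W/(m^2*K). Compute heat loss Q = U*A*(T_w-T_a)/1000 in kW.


Temperature difference dT = 20 - 13 = 7 K
Heat loss (W) = U * A * dT = 14.3 * 6512 * 7 = 651851.2 W
Convert to kW: 651851.2 / 1000 = 651.8512 kW

651.8512 kW


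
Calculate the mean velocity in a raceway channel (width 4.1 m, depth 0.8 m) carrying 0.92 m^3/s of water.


Cross-sectional area = W * d = 4.1 * 0.8 = 3.28 m^2
Velocity = Q / A = 0.92 / 3.28 = 0.280488 m/s

0.280488 m/s


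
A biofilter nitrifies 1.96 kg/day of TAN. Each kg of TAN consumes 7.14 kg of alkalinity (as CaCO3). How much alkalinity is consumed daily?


Alkalinity factor: 7.14 kg CaCO3 consumed per kg TAN nitrified
alk = 1.96 kg TAN * 7.14 = 13.9944 kg CaCO3/day

13.9944 kg CaCO3/day


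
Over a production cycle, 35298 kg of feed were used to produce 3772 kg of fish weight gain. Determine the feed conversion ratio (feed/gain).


FCR = feed consumed / weight gained
FCR = 35298 kg / 3772 kg = 9.3579

9.3579


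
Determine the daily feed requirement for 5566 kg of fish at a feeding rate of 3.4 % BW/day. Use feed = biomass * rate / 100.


Feeding rate fraction = 3.4% / 100 = 0.034
Daily feed = 5566 kg * 0.034 = 189.244 kg/day

189.244 kg/day


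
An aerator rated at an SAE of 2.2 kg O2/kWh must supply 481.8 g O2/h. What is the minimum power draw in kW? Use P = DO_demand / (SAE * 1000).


SAE in g O2/kWh = 2.2 * 1000 = 2200 g/kWh
P = DO_demand / SAE_g = 481.8 / 2200 = 0.219 kW

0.219 kW


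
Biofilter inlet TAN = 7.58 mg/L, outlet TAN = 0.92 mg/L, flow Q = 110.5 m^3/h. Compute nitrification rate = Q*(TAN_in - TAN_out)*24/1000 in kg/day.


Concentration drop: TAN_in - TAN_out = 7.58 - 0.92 = 6.66 mg/L
Hourly TAN removed = Q * dTAN = 110.5 m^3/h * 6.66 mg/L = 735.93 g/h  (m^3/h * mg/L = g/h)
Daily TAN removed = 735.93 * 24 = 17662.32 g/day
Convert to kg/day: 17662.32 / 1000 = 17.66232 kg/day

17.66232 kg/day


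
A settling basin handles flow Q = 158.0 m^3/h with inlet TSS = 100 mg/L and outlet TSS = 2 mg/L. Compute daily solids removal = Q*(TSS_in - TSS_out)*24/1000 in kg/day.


Concentration drop: TSS_in - TSS_out = 100 - 2 = 98 mg/L
Hourly solids removed = Q * dTSS = 158.0 m^3/h * 98 mg/L = 15484 g/h  (m^3/h * mg/L = g/h)
Daily solids removed = 15484 * 24 = 371616 g/day
Convert g to kg: 371616 / 1000 = 371.616 kg/day

371.616 kg/day


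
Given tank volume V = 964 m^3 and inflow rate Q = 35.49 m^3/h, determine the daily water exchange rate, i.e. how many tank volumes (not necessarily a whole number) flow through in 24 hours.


Daily flow volume = 35.49 m^3/h * 24 h = 851.76 m^3/day
Exchanges = daily flow / tank volume = 851.76 / 964 = 0.883568 exchanges/day

0.883568 exchanges/day


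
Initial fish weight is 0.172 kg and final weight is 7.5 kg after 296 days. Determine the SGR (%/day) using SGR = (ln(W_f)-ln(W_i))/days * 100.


ln(W_f) = ln(7.5) = 2.014903
ln(W_i) = ln(0.172) = -1.7602608
ln(W_f) - ln(W_i) = 2.014903 - -1.7602608 = 3.7751638
SGR = 3.7751638 / 296 * 100 = 1.27539 %/day

1.27539 %/day


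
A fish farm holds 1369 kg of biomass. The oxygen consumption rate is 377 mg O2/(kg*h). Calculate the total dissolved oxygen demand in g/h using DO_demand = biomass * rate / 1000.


Total O2 consumption (mg/h) = 1369 kg * 377 mg/(kg*h) = 516113 mg/h
Convert to g/h: 516113 / 1000 = 516.113 g/h

516.113 g/h


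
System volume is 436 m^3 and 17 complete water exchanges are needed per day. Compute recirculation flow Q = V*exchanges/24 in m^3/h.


Daily recirculation volume = 436 m^3 * 17 = 7412 m^3/day
Flow rate Q = daily volume / 24 h = 7412 / 24 = 308.833 m^3/h

308.833 m^3/h


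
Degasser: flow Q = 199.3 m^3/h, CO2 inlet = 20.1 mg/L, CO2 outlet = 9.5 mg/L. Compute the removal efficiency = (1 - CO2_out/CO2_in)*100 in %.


CO2_out / CO2_in = 9.5 / 20.1 = 0.47263682
Fraction remaining = 0.47263682
efficiency = (1 - 0.47263682) * 100 = 52.7363 %

52.7363 %


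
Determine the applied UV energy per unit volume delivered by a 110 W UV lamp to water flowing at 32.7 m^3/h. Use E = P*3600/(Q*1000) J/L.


Energy delivered per hour = 110 W * 3600 s = 396000 J/h
Volume treated per hour = 32.7 m^3/h * 1000 = 32700 L/h
dose = 396000 / 32700 = 12.1101 J/L

12.1101 J/L


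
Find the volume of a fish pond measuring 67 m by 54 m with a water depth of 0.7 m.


Base area = L * W = 67 * 54 = 3618 m^2
Volume = area * depth = 3618 * 0.7 = 2532.6 m^3

2532.6 m^3


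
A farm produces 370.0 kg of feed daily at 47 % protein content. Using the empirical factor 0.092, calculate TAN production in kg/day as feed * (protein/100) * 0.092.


Protein in feed = 370.0 * 47/100 = 173.9 kg/day
TAN = protein * 0.092 = 173.9 * 0.092 = 15.9988 kg/day

15.9988 kg/day
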